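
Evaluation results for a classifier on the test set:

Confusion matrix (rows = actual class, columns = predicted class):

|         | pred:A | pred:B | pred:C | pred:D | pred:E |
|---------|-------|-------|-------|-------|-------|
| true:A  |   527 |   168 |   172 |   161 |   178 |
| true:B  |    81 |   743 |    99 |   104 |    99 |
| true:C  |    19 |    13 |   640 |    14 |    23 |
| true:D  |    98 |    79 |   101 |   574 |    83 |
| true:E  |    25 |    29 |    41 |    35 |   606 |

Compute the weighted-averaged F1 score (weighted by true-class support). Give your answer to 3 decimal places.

0.646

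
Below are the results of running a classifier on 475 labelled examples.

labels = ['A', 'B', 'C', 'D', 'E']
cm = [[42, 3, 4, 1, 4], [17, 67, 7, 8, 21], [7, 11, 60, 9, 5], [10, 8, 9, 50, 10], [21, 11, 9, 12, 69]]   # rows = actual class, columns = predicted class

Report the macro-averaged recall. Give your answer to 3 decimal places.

0.626

Per-class recall (TP/(TP+FN)):
  A: TP=42, FN=3+4+1+4=12 → 42/54 = 0.7778
  B: TP=67, FN=17+7+8+21=53 → 67/120 = 0.5583
  C: TP=60, FN=7+11+9+5=32 → 60/92 = 0.6522
  D: TP=50, FN=10+8+9+10=37 → 50/87 = 0.5747
  E: TP=69, FN=21+11+9+12=53 → 69/122 = 0.5656
Macro-recall = mean = (0.7778 + 0.5583 + 0.6522 + 0.5747 + 0.5656) / 5 = 0.626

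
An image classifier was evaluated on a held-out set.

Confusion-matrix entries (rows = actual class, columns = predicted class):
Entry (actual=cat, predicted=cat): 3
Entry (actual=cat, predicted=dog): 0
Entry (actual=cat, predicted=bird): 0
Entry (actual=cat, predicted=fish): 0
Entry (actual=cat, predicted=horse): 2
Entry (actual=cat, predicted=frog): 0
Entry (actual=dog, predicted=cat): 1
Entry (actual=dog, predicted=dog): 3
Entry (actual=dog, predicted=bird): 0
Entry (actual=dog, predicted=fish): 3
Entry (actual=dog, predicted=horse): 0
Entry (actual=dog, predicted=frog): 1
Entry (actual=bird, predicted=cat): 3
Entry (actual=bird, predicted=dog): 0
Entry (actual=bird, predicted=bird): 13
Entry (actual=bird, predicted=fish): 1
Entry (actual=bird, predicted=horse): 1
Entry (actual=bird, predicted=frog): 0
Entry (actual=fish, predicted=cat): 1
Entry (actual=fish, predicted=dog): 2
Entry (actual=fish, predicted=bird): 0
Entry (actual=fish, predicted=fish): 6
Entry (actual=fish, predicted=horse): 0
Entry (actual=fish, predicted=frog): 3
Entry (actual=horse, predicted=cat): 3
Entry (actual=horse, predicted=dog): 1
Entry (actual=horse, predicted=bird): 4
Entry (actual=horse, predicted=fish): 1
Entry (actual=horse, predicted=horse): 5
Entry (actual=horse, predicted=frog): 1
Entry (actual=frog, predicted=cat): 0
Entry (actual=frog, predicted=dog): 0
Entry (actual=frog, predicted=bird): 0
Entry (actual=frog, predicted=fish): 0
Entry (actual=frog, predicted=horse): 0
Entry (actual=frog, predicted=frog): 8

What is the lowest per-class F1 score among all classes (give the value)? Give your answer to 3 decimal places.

0.375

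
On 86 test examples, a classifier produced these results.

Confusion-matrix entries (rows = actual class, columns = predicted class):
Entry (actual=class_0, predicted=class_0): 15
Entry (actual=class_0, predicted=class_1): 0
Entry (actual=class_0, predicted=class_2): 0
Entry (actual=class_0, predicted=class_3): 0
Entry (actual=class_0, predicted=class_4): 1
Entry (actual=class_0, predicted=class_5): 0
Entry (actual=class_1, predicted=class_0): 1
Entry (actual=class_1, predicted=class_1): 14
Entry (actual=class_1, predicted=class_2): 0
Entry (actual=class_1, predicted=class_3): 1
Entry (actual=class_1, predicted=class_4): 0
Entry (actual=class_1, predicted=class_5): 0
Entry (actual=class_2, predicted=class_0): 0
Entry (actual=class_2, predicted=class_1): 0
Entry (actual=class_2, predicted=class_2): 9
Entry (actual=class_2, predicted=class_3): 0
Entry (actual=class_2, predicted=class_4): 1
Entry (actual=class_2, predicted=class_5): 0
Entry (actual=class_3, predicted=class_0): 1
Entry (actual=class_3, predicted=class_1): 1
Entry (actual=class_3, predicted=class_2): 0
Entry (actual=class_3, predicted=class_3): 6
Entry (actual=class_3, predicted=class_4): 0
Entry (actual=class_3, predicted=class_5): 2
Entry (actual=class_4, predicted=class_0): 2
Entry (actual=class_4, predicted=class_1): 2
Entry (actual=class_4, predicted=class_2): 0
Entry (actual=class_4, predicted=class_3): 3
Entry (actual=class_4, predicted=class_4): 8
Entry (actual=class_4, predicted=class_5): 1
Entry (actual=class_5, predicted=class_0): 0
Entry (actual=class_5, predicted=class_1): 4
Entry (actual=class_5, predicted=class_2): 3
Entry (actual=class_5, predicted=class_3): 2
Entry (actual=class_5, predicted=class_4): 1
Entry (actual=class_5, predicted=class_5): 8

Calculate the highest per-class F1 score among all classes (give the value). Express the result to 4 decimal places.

Per-class F1 score (2·TP/(2·TP+FP+FN)):
  class_0: TP=15, FP=1+0+1+2+0=4, FN=0+0+0+1+0=1 → 30/35 = 0.85714
  class_1: TP=14, FP=0+0+1+2+4=7, FN=1+0+1+0+0=2 → 28/37 = 0.75676
  class_2: TP=9, FP=0+0+0+0+3=3, FN=0+0+0+1+0=1 → 18/22 = 0.81818
  class_3: TP=6, FP=0+1+0+3+2=6, FN=1+1+0+0+2=4 → 12/22 = 0.54545
  class_4: TP=8, FP=1+0+1+0+1=3, FN=2+2+0+3+1=8 → 16/27 = 0.59259
  class_5: TP=8, FP=0+0+0+2+1=3, FN=0+4+3+2+1=10 → 16/29 = 0.55172
Highest is class 'class_0' with F1 score = 0.8571.

0.8571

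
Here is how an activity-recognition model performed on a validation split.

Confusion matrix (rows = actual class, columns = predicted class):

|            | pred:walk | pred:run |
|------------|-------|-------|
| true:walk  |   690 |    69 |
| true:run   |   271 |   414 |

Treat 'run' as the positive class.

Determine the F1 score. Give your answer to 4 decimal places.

0.7089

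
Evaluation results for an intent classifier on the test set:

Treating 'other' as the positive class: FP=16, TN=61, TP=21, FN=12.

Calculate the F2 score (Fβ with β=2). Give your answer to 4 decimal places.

Fβ = (1+β²)·TP / ((1+β²)·TP + β²·FN + FP), with β²=4
= 5·21 / (5·21 + 4·12 + 16) = 0.6213

0.6213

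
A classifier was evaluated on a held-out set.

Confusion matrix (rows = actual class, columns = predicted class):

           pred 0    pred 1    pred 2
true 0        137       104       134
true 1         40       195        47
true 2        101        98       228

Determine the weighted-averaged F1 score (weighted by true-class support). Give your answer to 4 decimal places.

0.5094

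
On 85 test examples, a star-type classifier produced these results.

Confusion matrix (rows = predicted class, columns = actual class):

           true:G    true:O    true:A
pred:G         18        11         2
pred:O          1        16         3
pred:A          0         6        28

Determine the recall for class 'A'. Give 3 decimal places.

0.848

Treat 'A' as positive and all other classes as negative.
recall = TP/(TP+FN).
A: TP=28, FN=2+3=5 → 28/33 = 0.8485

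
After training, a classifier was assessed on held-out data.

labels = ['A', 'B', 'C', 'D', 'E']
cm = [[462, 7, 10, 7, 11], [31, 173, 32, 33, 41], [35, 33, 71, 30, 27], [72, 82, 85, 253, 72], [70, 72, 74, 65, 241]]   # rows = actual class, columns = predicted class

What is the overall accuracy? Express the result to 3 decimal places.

Accuracy = trace / total = (462+173+71+253+241=1200) / 2089 = 1200/2089 = 0.574

0.574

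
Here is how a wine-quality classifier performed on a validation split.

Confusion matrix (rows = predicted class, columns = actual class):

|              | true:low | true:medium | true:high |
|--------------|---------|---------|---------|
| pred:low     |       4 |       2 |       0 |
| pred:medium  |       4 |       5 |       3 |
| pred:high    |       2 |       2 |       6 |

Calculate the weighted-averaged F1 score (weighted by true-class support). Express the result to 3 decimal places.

0.535

Per-class F1 score (2·TP/(2·TP+FP+FN)):
  low: TP=4, FP=2+0=2, FN=4+2=6 → 8/16 = 0.5000
  medium: TP=5, FP=4+3=7, FN=2+2=4 → 10/21 = 0.4762
  high: TP=6, FP=2+2=4, FN=0+3=3 → 12/19 = 0.6316
Weighted-F1 score = Σ (supportᵢ/N)·F1 scoreᵢ with N=28: (10/28)·0.5000 + (9/28)·0.4762 + (9/28)·0.6316 = 0.535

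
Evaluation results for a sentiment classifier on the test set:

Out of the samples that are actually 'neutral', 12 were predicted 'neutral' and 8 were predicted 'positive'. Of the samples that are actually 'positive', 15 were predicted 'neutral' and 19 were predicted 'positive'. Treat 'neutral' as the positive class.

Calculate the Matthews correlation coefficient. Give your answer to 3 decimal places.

0.153

MCC = (TP·TN − FP·FN) / √((TP+FP)(TP+FN)(TN+FP)(TN+FN))
Numerator = 12·19 − 15·8 = 108
Denominator = √(27·20·34·27) = √495720 = 704.0739
MCC = 108 / 704.0739 = 0.153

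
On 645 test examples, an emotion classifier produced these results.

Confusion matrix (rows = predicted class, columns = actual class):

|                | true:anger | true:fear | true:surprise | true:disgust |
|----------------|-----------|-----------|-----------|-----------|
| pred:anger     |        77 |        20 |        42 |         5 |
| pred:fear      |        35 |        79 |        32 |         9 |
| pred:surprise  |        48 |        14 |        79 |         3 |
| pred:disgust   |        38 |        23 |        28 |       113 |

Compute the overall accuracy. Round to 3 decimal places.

Accuracy = trace / total = (77+79+79+113=348) / 645 = 348/645 = 0.540

0.540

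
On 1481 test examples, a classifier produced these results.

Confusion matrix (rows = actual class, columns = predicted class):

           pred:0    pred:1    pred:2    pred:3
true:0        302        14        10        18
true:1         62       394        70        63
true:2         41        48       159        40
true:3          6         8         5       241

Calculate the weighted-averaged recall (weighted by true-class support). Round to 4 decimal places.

0.7400

Per-class recall (TP/(TP+FN)):
  0: TP=302, FN=14+10+18=42 → 302/344 = 0.87791
  1: TP=394, FN=62+70+63=195 → 394/589 = 0.66893
  2: TP=159, FN=41+48+40=129 → 159/288 = 0.55208
  3: TP=241, FN=6+8+5=19 → 241/260 = 0.92692
Weighted-recall = Σ (supportᵢ/N)·recallᵢ with N=1481: (344/1481)·0.87791 + (589/1481)·0.66893 + (288/1481)·0.55208 + (260/1481)·0.92692 = 0.7400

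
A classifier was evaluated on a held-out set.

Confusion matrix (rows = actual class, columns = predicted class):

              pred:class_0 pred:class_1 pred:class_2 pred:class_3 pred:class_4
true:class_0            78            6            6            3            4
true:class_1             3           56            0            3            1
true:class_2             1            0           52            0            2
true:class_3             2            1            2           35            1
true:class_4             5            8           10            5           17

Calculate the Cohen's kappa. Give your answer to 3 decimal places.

Observed agreement pₒ = trace/N = 238/301 = 0.7907
Expected agreement pₑ = Σ (rowᵢ·colᵢ)/N² = (97·89 + 63·71 + 55·70 + 41·46 + 45·25)/301² = 0.2204
κ = (pₒ − pₑ)/(1 − pₑ) = (0.7907 − 0.2204)/(1 − 0.2204) = 0.732

0.732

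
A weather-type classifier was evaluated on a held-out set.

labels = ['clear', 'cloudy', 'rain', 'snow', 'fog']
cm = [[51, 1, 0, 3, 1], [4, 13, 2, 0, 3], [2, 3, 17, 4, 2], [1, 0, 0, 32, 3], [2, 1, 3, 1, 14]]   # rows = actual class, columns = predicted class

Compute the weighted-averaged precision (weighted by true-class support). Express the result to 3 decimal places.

Per-class precision (TP/(TP+FP)):
  clear: TP=51, FP=4+2+1+2=9 → 51/60 = 0.8500
  cloudy: TP=13, FP=1+3+0+1=5 → 13/18 = 0.7222
  rain: TP=17, FP=0+2+0+3=5 → 17/22 = 0.7727
  snow: TP=32, FP=3+0+4+1=8 → 32/40 = 0.8000
  fog: TP=14, FP=1+3+2+3=9 → 14/23 = 0.6087
Weighted-precision = Σ (supportᵢ/N)·precisionᵢ with N=163: (56/163)·0.8500 + (22/163)·0.7222 + (28/163)·0.7727 + (36/163)·0.8000 + (21/163)·0.6087 = 0.777

0.777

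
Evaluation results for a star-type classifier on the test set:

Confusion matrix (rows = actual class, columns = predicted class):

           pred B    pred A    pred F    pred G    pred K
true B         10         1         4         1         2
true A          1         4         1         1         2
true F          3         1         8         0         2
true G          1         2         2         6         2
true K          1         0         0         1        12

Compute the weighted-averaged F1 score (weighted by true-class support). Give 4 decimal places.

Per-class F1 score (2·TP/(2·TP+FP+FN)):
  B: TP=10, FP=1+3+1+1=6, FN=1+4+1+2=8 → 20/34 = 0.58824
  A: TP=4, FP=1+1+2+0=4, FN=1+1+1+2=5 → 8/17 = 0.47059
  F: TP=8, FP=4+1+2+0=7, FN=3+1+0+2=6 → 16/29 = 0.55172
  G: TP=6, FP=1+1+0+1=3, FN=1+2+2+2=7 → 12/22 = 0.54545
  K: TP=12, FP=2+2+2+2=8, FN=1+0+0+1=2 → 24/34 = 0.70588
Weighted-F1 score = Σ (supportᵢ/N)·F1 scoreᵢ with N=68: (18/68)·0.58824 + (9/68)·0.47059 + (14/68)·0.55172 + (13/68)·0.54545 + (14/68)·0.70588 = 0.5812

0.5812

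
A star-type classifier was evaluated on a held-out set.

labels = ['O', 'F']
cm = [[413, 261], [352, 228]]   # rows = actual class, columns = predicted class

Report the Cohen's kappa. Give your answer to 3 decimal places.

Observed agreement pₒ = trace/N = 641/1254 = 0.5112
Expected agreement pₑ = Σ (rowᵢ·colᵢ)/N² = (674·765 + 580·489)/1254² = 0.5082
κ = (pₒ − pₑ)/(1 − pₑ) = (0.5112 − 0.5082)/(1 − 0.5082) = 0.006

0.006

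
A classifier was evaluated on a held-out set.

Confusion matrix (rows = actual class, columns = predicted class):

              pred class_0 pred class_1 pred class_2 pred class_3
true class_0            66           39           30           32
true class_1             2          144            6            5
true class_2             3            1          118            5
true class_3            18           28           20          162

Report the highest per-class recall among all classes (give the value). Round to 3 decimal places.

0.929

Per-class recall (TP/(TP+FN)):
  class_0: TP=66, FN=39+30+32=101 → 66/167 = 0.3952
  class_1: TP=144, FN=2+6+5=13 → 144/157 = 0.9172
  class_2: TP=118, FN=3+1+5=9 → 118/127 = 0.9291
  class_3: TP=162, FN=18+28+20=66 → 162/228 = 0.7105
Highest is class 'class_2' with recall = 0.929.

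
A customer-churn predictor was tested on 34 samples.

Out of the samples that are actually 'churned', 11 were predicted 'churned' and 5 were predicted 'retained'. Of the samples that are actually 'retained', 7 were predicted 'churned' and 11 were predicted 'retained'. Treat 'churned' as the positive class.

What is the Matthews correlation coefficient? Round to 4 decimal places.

MCC = (TP·TN − FP·FN) / √((TP+FP)(TP+FN)(TN+FP)(TN+FN))
Numerator = 11·11 − 7·5 = 86
Denominator = √(18·16·18·16) = √82944 = 288.0000
MCC = 86 / 288.0000 = 0.2986

0.2986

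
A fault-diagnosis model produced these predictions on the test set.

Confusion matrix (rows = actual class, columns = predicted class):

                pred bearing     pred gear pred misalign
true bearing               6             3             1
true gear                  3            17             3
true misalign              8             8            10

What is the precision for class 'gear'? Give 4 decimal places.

0.6071

precision = TP/(TP+FP).
gear: TP=17, FP=3+8=11 → 17/28 = 0.60714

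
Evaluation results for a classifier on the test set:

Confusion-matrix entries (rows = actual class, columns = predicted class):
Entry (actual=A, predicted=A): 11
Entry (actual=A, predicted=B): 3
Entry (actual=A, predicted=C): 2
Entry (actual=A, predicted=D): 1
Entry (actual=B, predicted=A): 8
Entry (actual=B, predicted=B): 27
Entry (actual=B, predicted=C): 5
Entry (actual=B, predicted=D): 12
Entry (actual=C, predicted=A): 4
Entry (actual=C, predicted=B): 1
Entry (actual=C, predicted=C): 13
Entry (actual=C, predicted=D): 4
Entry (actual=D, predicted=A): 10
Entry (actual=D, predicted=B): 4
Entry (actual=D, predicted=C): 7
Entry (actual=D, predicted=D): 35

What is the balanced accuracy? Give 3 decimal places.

0.596

Balanced accuracy = mean of per-class recall.
  A: recall = 11/17 = 0.6471
  B: recall = 27/52 = 0.5192
  C: recall = 13/22 = 0.5909
  D: recall = 35/56 = 0.6250
Mean = (0.6471 + 0.5192 + 0.5909 + 0.6250) / 4 = 0.596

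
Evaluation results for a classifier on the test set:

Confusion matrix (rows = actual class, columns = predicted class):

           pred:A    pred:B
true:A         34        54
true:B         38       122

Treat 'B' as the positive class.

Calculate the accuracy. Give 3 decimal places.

0.629

Accuracy = (TP+TN)/N = (122+34)/248 = 0.629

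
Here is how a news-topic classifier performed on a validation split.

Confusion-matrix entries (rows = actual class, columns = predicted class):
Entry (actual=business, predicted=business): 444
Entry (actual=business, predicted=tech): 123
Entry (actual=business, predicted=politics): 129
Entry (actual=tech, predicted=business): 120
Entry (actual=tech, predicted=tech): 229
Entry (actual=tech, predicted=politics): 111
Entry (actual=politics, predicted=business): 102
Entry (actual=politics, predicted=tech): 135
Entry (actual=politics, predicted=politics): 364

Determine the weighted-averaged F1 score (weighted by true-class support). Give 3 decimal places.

0.592

Per-class F1 score (2·TP/(2·TP+FP+FN)):
  business: TP=444, FP=120+102=222, FN=123+129=252 → 888/1362 = 0.6520
  tech: TP=229, FP=123+135=258, FN=120+111=231 → 458/947 = 0.4836
  politics: TP=364, FP=129+111=240, FN=102+135=237 → 728/1205 = 0.6041
Weighted-F1 score = Σ (supportᵢ/N)·F1 scoreᵢ with N=1757: (696/1757)·0.6520 + (460/1757)·0.4836 + (601/1757)·0.6041 = 0.592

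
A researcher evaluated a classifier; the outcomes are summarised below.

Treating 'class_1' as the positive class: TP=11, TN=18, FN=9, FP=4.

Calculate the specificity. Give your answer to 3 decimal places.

0.818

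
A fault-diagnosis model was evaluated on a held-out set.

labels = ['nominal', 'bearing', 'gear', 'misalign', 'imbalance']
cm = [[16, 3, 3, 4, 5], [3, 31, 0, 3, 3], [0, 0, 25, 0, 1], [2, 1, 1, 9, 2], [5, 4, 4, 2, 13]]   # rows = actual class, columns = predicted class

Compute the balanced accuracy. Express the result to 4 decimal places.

0.6634

Balanced accuracy = mean of per-class recall.
  nominal: recall = 16/31 = 0.51613
  bearing: recall = 31/40 = 0.77500
  gear: recall = 25/26 = 0.96154
  misalign: recall = 9/15 = 0.60000
  imbalance: recall = 13/28 = 0.46429
Mean = (0.51613 + 0.77500 + 0.96154 + 0.60000 + 0.46429) / 5 = 0.6634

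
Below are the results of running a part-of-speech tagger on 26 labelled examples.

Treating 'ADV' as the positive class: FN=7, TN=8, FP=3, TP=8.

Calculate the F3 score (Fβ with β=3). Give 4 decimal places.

0.5479

Fβ = (1+β²)·TP / ((1+β²)·TP + β²·FN + FP), with β²=9
= 10·8 / (10·8 + 9·7 + 3) = 0.5479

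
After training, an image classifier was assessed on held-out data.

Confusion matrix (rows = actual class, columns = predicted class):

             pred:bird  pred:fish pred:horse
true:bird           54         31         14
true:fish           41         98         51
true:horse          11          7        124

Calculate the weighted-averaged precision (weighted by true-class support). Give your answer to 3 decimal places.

0.651

Per-class precision (TP/(TP+FP)):
  bird: TP=54, FP=41+11=52 → 54/106 = 0.5094
  fish: TP=98, FP=31+7=38 → 98/136 = 0.7206
  horse: TP=124, FP=14+51=65 → 124/189 = 0.6561
Weighted-precision = Σ (supportᵢ/N)·precisionᵢ with N=431: (99/431)·0.5094 + (190/431)·0.7206 + (142/431)·0.6561 = 0.651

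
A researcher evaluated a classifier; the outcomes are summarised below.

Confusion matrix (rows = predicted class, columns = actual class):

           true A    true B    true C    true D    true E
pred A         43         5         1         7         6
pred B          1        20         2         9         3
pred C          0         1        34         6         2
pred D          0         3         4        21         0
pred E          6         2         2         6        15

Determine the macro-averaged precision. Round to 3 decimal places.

0.658

Per-class precision (TP/(TP+FP)):
  A: TP=43, FP=5+1+7+6=19 → 43/62 = 0.6935
  B: TP=20, FP=1+2+9+3=15 → 20/35 = 0.5714
  C: TP=34, FP=0+1+6+2=9 → 34/43 = 0.7907
  D: TP=21, FP=0+3+4+0=7 → 21/28 = 0.7500
  E: TP=15, FP=6+2+2+6=16 → 15/31 = 0.4839
Macro-precision = mean = (0.6935 + 0.5714 + 0.7907 + 0.7500 + 0.4839) / 5 = 0.658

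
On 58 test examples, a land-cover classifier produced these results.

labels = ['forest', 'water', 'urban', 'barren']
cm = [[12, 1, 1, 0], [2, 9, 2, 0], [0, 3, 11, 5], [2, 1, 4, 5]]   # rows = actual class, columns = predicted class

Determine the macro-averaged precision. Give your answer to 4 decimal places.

0.6260

Per-class precision (TP/(TP+FP)):
  forest: TP=12, FP=2+0+2=4 → 12/16 = 0.75000
  water: TP=9, FP=1+3+1=5 → 9/14 = 0.64286
  urban: TP=11, FP=1+2+4=7 → 11/18 = 0.61111
  barren: TP=5, FP=0+0+5=5 → 5/10 = 0.50000
Macro-precision = mean = (0.75000 + 0.64286 + 0.61111 + 0.50000) / 4 = 0.6260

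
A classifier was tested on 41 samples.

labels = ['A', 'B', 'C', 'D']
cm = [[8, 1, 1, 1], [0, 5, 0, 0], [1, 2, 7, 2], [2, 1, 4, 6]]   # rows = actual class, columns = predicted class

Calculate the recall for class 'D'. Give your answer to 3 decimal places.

0.462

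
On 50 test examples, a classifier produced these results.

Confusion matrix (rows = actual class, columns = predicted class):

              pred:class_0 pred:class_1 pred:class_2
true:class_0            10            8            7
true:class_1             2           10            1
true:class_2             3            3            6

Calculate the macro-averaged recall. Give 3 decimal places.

Per-class recall (TP/(TP+FN)):
  class_0: TP=10, FN=8+7=15 → 10/25 = 0.4000
  class_1: TP=10, FN=2+1=3 → 10/13 = 0.7692
  class_2: TP=6, FN=3+3=6 → 6/12 = 0.5000
Macro-recall = mean = (0.4000 + 0.7692 + 0.5000) / 3 = 0.556

0.556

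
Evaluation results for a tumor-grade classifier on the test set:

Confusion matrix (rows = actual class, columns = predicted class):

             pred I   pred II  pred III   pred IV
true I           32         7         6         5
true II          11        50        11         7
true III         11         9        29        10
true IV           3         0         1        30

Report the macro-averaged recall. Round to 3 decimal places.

Per-class recall (TP/(TP+FN)):
  I: TP=32, FN=7+6+5=18 → 32/50 = 0.6400
  II: TP=50, FN=11+11+7=29 → 50/79 = 0.6329
  III: TP=29, FN=11+9+10=30 → 29/59 = 0.4915
  IV: TP=30, FN=3+0+1=4 → 30/34 = 0.8824
Macro-recall = mean = (0.6400 + 0.6329 + 0.4915 + 0.8824) / 4 = 0.662

0.662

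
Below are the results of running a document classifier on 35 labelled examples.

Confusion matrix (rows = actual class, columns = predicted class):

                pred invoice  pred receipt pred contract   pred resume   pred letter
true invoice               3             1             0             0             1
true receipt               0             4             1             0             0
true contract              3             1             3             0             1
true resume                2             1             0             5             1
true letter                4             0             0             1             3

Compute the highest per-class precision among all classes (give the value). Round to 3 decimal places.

0.833

Per-class precision (TP/(TP+FP)):
  invoice: TP=3, FP=0+3+2+4=9 → 3/12 = 0.2500
  receipt: TP=4, FP=1+1+1+0=3 → 4/7 = 0.5714
  contract: TP=3, FP=0+1+0+0=1 → 3/4 = 0.7500
  resume: TP=5, FP=0+0+0+1=1 → 5/6 = 0.8333
  letter: TP=3, FP=1+0+1+1=3 → 3/6 = 0.5000
Highest is class 'resume' with precision = 0.833.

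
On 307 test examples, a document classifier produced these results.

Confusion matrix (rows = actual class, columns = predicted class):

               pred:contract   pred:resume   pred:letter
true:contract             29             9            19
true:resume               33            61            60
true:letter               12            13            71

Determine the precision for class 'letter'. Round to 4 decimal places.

0.4733

One-vs-rest for 'letter': TP = diagonal; FP = other classes predicted 'letter'; FN = 'letter' predicted as other.
precision = TP/(TP+FP).
letter: TP=71, FP=19+60=79 → 71/150 = 0.47333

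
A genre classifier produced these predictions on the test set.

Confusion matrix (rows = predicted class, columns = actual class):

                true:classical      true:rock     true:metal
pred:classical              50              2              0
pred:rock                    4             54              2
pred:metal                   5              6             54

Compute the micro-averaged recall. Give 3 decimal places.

Micro-averaging pools counts across classes: ΣTP=158, ΣFP=19, ΣFN=19.
Micro-recall = TP/(TP+FN) on pooled counts = 0.893 (equals overall accuracy in single-label multiclass).

0.893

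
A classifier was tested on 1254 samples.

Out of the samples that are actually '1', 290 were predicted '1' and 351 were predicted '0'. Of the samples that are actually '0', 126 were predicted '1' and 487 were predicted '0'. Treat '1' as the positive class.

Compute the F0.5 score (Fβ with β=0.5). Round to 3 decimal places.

Fβ = (1+β²)·TP / ((1+β²)·TP + β²·FN + FP), with β²=1/4
= 1.25·290 / (1.25·290 + 0.25·351 + 126) = 0.629

0.629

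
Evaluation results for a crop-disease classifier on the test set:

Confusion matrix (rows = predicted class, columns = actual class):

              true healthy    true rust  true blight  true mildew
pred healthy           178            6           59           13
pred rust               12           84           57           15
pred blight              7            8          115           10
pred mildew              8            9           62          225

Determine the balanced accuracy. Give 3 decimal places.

Balanced accuracy = mean of per-class recall.
  healthy: recall = 178/205 = 0.8683
  rust: recall = 84/107 = 0.7850
  blight: recall = 115/293 = 0.3925
  mildew: recall = 225/263 = 0.8555
Mean = (0.8683 + 0.7850 + 0.3925 + 0.8555) / 4 = 0.725

0.725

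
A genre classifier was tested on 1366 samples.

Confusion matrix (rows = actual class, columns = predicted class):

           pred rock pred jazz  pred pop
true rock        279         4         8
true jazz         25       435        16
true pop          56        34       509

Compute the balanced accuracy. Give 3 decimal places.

0.907

Balanced accuracy = mean of per-class recall.
  rock: recall = 279/291 = 0.9588
  jazz: recall = 435/476 = 0.9139
  pop: recall = 509/599 = 0.8497
Mean = (0.9588 + 0.9139 + 0.8497) / 3 = 0.907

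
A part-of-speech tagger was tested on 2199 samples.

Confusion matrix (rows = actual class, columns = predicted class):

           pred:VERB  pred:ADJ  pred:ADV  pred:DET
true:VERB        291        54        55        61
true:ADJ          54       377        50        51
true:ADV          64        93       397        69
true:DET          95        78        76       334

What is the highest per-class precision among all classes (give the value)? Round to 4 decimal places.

Per-class precision (TP/(TP+FP)):
  VERB: TP=291, FP=54+64+95=213 → 291/504 = 0.57738
  ADJ: TP=377, FP=54+93+78=225 → 377/602 = 0.62625
  ADV: TP=397, FP=55+50+76=181 → 397/578 = 0.68685
  DET: TP=334, FP=61+51+69=181 → 334/515 = 0.64854
Highest is class 'ADV' with precision = 0.6869.

0.6869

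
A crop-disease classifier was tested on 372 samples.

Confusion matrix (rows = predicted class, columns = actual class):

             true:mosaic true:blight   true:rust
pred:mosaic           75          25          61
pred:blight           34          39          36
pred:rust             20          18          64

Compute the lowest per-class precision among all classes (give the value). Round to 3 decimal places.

0.358

Per-class precision (TP/(TP+FP)):
  mosaic: TP=75, FP=25+61=86 → 75/161 = 0.4658
  blight: TP=39, FP=34+36=70 → 39/109 = 0.3578
  rust: TP=64, FP=20+18=38 → 64/102 = 0.6275
Lowest is class 'blight' with precision = 0.358.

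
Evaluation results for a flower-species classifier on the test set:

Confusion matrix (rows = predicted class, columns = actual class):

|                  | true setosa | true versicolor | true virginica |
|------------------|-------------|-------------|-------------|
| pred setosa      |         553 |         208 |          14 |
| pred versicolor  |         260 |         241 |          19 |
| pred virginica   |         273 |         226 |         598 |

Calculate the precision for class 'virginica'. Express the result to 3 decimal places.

0.545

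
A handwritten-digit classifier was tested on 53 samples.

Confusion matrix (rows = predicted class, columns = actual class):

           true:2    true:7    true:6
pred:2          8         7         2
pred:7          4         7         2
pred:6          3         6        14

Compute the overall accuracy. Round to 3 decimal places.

0.547

Accuracy = trace / total = (8+7+14=29) / 53 = 29/53 = 0.547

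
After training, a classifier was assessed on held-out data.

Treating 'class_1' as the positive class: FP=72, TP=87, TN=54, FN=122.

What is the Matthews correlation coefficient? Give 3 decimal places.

-0.151

MCC = (TP·TN − FP·FN) / √((TP+FP)(TP+FN)(TN+FP)(TN+FN))
Numerator = 87·54 − 72·122 = -4086
Denominator = √(159·209·126·176) = √736930656 = 27146.4667
MCC = -4086 / 27146.4667 = -0.151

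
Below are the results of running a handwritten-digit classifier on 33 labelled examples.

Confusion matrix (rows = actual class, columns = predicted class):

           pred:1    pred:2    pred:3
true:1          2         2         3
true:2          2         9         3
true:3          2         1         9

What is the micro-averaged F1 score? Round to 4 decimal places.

0.6061

Micro-averaging pools counts across classes: ΣTP=20, ΣFP=13, ΣFN=13.
Micro-F1 score = 2·TP/(2·TP+FP+FN) on pooled counts = 0.6061 (equals overall accuracy in single-label multiclass).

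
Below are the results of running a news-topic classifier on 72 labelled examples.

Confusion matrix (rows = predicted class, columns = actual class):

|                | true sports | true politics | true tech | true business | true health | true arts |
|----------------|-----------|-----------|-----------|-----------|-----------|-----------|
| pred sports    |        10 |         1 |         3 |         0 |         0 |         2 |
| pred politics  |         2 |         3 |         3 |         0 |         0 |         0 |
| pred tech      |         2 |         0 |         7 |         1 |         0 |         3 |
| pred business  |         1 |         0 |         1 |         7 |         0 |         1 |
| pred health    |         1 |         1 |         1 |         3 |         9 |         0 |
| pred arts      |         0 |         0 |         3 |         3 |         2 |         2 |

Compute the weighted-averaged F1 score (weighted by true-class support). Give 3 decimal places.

0.528

Per-class F1 score (2·TP/(2·TP+FP+FN)):
  sports: TP=10, FP=1+3+0+0+2=6, FN=2+2+1+1+0=6 → 20/32 = 0.6250
  politics: TP=3, FP=2+3+0+0+0=5, FN=1+0+0+1+0=2 → 6/13 = 0.4615
  tech: TP=7, FP=2+0+1+0+3=6, FN=3+3+1+1+3=11 → 14/31 = 0.4516
  business: TP=7, FP=1+0+1+0+1=3, FN=0+0+1+3+3=7 → 14/24 = 0.5833
  health: TP=9, FP=1+1+1+3+0=6, FN=0+0+0+0+2=2 → 18/26 = 0.6923
  arts: TP=2, FP=0+0+3+3+2=8, FN=2+0+3+1+0=6 → 4/18 = 0.2222
Weighted-F1 score = Σ (supportᵢ/N)·F1 scoreᵢ with N=72: (16/72)·0.6250 + (5/72)·0.4615 + (18/72)·0.4516 + (14/72)·0.5833 + (11/72)·0.6923 + (8/72)·0.2222 = 0.528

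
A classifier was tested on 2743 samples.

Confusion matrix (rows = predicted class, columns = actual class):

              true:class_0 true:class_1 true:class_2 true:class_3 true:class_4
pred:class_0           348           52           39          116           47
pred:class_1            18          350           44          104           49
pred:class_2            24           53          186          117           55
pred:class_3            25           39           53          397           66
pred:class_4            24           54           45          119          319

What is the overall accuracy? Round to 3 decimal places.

0.583

Accuracy = trace / total = (348+350+186+397+319=1600) / 2743 = 1600/2743 = 0.583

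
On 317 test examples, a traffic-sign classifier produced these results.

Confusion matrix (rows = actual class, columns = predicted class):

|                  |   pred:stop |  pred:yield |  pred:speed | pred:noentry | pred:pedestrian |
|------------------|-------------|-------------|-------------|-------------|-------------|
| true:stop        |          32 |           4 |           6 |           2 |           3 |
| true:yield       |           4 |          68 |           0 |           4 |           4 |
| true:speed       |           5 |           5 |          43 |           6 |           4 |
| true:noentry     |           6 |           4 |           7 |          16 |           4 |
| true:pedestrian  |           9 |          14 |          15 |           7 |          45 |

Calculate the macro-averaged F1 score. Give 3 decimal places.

0.617

Per-class F1 score (2·TP/(2·TP+FP+FN)):
  stop: TP=32, FP=4+5+6+9=24, FN=4+6+2+3=15 → 64/103 = 0.6214
  yield: TP=68, FP=4+5+4+14=27, FN=4+0+4+4=12 → 136/175 = 0.7771
  speed: TP=43, FP=6+0+7+15=28, FN=5+5+6+4=20 → 86/134 = 0.6418
  noentry: TP=16, FP=2+4+6+7=19, FN=6+4+7+4=21 → 32/72 = 0.4444
  pedestrian: TP=45, FP=3+4+4+4=15, FN=9+14+15+7=45 → 90/150 = 0.6000
Macro-F1 score = mean = (0.6214 + 0.7771 + 0.6418 + 0.4444 + 0.6000) / 5 = 0.617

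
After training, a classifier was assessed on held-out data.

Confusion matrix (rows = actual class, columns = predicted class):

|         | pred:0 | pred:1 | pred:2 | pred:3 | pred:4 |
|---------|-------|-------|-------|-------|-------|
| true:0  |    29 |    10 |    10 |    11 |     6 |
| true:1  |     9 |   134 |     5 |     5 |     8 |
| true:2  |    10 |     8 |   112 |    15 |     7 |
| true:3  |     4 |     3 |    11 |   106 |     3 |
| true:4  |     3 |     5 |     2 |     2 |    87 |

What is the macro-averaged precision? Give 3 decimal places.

Per-class precision (TP/(TP+FP)):
  0: TP=29, FP=9+10+4+3=26 → 29/55 = 0.5273
  1: TP=134, FP=10+8+3+5=26 → 134/160 = 0.8375
  2: TP=112, FP=10+5+11+2=28 → 112/140 = 0.8000
  3: TP=106, FP=11+5+15+2=33 → 106/139 = 0.7626
  4: TP=87, FP=6+8+7+3=24 → 87/111 = 0.7838
Macro-precision = mean = (0.5273 + 0.8375 + 0.8000 + 0.7626 + 0.7838) / 5 = 0.742

0.742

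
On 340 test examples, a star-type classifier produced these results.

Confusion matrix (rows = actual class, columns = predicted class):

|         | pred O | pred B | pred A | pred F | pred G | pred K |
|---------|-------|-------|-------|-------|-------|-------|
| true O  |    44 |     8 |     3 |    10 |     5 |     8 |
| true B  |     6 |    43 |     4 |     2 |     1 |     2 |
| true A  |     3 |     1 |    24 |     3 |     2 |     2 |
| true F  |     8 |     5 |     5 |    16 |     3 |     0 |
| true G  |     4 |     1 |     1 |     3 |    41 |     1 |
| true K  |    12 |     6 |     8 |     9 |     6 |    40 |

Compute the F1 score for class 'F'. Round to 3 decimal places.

F1 score = 2·TP/(2·TP+FP+FN).
F: TP=16, FP=10+2+3+3+9=27, FN=8+5+5+3+0=21 → 32/80 = 0.4000

0.400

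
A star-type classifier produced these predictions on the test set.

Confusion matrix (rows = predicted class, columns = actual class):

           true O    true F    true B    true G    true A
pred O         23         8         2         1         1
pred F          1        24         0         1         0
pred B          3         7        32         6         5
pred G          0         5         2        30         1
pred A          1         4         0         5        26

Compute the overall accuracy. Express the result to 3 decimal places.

Accuracy = trace / total = (23+24+32+30+26=135) / 188 = 135/188 = 0.718

0.718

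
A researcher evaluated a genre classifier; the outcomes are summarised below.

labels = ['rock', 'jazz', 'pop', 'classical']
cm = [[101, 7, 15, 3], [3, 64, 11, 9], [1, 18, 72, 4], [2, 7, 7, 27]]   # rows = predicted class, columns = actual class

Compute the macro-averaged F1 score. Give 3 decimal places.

0.729

Per-class F1 score (2·TP/(2·TP+FP+FN)):
  rock: TP=101, FP=7+15+3=25, FN=3+1+2=6 → 202/233 = 0.8670
  jazz: TP=64, FP=3+11+9=23, FN=7+18+7=32 → 128/183 = 0.6995
  pop: TP=72, FP=1+18+4=23, FN=15+11+7=33 → 144/200 = 0.7200
  classical: TP=27, FP=2+7+7=16, FN=3+9+4=16 → 54/86 = 0.6279
Macro-F1 score = mean = (0.8670 + 0.6995 + 0.7200 + 0.6279) / 4 = 0.729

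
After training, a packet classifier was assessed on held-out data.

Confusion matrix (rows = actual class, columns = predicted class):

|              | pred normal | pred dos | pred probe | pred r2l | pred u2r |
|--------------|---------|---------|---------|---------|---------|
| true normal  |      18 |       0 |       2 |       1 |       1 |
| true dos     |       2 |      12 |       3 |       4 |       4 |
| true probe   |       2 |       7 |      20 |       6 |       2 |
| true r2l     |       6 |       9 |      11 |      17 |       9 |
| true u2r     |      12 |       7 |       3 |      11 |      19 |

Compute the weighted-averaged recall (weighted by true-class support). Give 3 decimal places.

0.457

Per-class recall (TP/(TP+FN)):
  normal: TP=18, FN=0+2+1+1=4 → 18/22 = 0.8182
  dos: TP=12, FN=2+3+4+4=13 → 12/25 = 0.4800
  probe: TP=20, FN=2+7+6+2=17 → 20/37 = 0.5405
  r2l: TP=17, FN=6+9+11+9=35 → 17/52 = 0.3269
  u2r: TP=19, FN=12+7+3+11=33 → 19/52 = 0.3654
Weighted-recall = Σ (supportᵢ/N)·recallᵢ with N=188: (22/188)·0.8182 + (25/188)·0.4800 + (37/188)·0.5405 + (52/188)·0.3269 + (52/188)·0.3654 = 0.457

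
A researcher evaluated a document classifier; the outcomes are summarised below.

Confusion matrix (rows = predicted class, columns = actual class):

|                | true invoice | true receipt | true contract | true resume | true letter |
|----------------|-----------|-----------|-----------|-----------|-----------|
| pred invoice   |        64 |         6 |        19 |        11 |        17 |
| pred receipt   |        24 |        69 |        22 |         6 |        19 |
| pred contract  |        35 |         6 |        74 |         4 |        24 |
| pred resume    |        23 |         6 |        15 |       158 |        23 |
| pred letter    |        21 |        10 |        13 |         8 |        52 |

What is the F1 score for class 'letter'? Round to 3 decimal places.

Take TP from the diagonal, FP from the rest of the 'letter' prediction marginal, FN from the rest of the 'letter' actual marginal.
F1 score = 2·TP/(2·TP+FP+FN).
letter: TP=52, FP=21+10+13+8=52, FN=17+19+24+23=83 → 104/239 = 0.4351

0.435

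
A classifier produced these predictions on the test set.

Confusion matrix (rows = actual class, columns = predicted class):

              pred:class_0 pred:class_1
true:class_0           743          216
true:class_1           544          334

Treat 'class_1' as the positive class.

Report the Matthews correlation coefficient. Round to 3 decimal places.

0.169

MCC = (TP·TN − FP·FN) / √((TP+FP)(TP+FN)(TN+FP)(TN+FN))
Numerator = 334·743 − 216·544 = 130658
Denominator = √(550·878·959·1287) = √596011115700 = 772017.5618
MCC = 130658 / 772017.5618 = 0.169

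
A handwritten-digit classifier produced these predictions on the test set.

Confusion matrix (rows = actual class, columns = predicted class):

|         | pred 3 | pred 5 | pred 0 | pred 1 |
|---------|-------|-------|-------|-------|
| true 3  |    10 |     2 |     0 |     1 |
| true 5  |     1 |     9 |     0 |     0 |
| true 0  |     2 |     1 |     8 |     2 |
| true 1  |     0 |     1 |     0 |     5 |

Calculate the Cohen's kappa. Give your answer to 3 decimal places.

0.680

Observed agreement pₒ = trace/N = 32/42 = 0.7619
Expected agreement pₑ = Σ (rowᵢ·colᵢ)/N² = (13·13 + 10·13 + 13·8 + 6·8)/42² = 0.2557
κ = (pₒ − pₑ)/(1 − pₑ) = (0.7619 − 0.2557)/(1 − 0.2557) = 0.680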